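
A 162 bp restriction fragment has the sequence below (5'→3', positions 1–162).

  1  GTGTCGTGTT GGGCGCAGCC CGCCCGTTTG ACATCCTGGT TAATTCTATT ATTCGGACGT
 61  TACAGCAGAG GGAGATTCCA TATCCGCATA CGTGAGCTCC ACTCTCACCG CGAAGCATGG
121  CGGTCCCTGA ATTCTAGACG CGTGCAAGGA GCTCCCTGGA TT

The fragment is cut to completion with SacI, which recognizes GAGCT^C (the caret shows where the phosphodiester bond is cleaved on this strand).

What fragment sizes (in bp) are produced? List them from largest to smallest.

SacI sites (GAGCTC) start at positions 94, 149.
SacI cuts after base 5 of each site (before the last base), so after positions 98, 153.
Linear molecule, 2 cuts → 3 fragments:
  1–98 → 98 bp
  99–153 → 55 bp
  154–162 → 9 bp
Sorted largest to smallest: 98, 55, 9 bp.

98, 55, 9 bp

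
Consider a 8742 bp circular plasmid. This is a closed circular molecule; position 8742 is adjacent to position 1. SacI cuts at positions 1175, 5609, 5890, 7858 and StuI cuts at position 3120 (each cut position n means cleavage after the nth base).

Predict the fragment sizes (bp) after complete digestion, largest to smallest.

2489, 2059, 1968, 1945, 281 bp

Combined cut positions (sorted): 1175, 3120, 5609, 5890, 7858.
Circular molecule, 5 cuts → 5 fragments:
  3120 − 1175 = 1945 bp
  5609 − 3120 = 2489 bp
  5890 − 5609 = 281 bp
  7858 − 5890 = 1968 bp
  wrap: 8742 − 7858 + 1175 = 2059 bp
Sorted largest to smallest: 2489, 2059, 1968, 1945, 281 bp.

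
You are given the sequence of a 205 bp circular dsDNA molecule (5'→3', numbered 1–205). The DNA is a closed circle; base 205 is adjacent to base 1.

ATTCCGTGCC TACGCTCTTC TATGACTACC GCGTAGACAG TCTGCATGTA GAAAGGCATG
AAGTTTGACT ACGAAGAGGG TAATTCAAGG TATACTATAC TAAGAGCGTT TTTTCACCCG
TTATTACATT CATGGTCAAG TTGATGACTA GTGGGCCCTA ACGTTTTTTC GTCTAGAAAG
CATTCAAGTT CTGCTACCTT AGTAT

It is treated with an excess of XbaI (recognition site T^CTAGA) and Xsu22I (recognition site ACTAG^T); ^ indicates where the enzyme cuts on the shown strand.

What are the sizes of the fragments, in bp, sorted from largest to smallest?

The XbaI site (TCTAGA) starts at position 172.
XbaI cuts after the first base of each site, so after position 172.
The Xsu22I site (ACTAGT) starts at position 147.
Xsu22I cuts after base 5 of each site (before the last base), so after position 151.
Combined cut positions: 151, 172.
Circular molecule, 2 cuts → 2 fragments:
  152–172 → 21 bp
  173–205 then 1–151 → 33 + 151 = 184 bp
Sorted largest to smallest: 184, 21 bp.

184, 21 bp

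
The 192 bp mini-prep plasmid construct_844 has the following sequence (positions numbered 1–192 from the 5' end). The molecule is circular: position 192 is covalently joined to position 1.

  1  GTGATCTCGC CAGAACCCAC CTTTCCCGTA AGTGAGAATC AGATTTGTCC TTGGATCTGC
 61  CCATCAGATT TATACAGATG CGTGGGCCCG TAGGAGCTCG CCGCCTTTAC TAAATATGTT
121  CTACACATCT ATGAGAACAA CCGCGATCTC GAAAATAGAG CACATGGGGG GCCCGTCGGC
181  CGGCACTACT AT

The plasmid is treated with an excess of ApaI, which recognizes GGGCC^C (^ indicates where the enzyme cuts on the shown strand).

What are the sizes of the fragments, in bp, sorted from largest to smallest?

ApaI sites (GGGCCC) start at positions 84, 169.
ApaI cuts after base 5 of each site (before the last base), so after positions 88, 173.
Circular molecule, 2 cuts → 2 fragments:
  89–173 → 85 bp
  174–192 then 1–88 → 19 + 88 = 107 bp
Sorted largest to smallest: 107, 85 bp.

107, 85 bp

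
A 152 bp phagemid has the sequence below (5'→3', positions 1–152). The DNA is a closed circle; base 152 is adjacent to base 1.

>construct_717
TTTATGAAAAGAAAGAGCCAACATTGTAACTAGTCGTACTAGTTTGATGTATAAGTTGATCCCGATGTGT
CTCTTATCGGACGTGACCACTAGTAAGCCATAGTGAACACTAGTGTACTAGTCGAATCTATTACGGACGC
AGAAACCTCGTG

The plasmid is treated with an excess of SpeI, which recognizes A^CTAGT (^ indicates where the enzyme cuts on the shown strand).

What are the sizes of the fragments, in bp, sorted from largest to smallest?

SpeI sites (ACTAGT) start at positions 29, 38, 89, 109, 117.
SpeI cuts after the first base of each site, so after positions 29, 38, 89, 109, 117.
Circular molecule, 5 cuts → 5 fragments:
  30–38 → 9 bp
  39–89 → 51 bp
  90–109 → 20 bp
  110–117 → 8 bp
  118–152 then 1–29 → 35 + 29 = 64 bp
Sorted largest to smallest: 64, 51, 20, 9, 8 bp.

64, 51, 20, 9, 8 bp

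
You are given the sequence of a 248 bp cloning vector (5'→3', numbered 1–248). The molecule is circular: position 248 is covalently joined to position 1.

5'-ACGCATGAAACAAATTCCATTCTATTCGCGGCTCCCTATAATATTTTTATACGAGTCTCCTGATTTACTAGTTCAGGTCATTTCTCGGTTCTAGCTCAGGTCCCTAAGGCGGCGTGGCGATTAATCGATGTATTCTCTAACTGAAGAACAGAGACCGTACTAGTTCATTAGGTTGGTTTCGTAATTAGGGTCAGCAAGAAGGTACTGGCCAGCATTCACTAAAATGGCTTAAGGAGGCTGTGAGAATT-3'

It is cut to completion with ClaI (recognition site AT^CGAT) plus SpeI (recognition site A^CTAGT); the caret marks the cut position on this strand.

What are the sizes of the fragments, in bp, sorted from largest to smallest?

156, 58, 34 bp

The ClaI site (ATCGAT) starts at position 124.
ClaI cuts after base 2 of each site, so after position 125.
SpeI sites (ACTAGT) start at positions 67, 159.
SpeI cuts after the first base of each site, so after positions 67, 159.
Combined cut positions: 67, 125, 159.
Circular molecule, 3 cuts → 3 fragments:
  68–125 → 58 bp
  126–159 → 34 bp
  160–248 then 1–67 → 89 + 67 = 156 bp
Sorted largest to smallest: 156, 58, 34 bp.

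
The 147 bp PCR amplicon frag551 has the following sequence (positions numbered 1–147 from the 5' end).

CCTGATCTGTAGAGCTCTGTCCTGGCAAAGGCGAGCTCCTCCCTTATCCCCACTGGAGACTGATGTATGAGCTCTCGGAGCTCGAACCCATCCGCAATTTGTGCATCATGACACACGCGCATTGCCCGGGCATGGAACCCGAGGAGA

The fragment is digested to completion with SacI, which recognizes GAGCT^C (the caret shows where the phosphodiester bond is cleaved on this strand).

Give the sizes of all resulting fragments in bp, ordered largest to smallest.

65, 36, 21, 16, 9 bp

SacI sites (GAGCTC) start at positions 12, 33, 69, 78.
SacI cuts after base 5 of each site (before the last base), so after positions 16, 37, 73, 82.
Linear molecule, 4 cuts → 5 fragments:
  1–16 → 16 bp
  17–37 → 21 bp
  38–73 → 36 bp
  74–82 → 9 bp
  83–147 → 65 bp
Sorted largest to smallest: 65, 36, 21, 16, 9 bp.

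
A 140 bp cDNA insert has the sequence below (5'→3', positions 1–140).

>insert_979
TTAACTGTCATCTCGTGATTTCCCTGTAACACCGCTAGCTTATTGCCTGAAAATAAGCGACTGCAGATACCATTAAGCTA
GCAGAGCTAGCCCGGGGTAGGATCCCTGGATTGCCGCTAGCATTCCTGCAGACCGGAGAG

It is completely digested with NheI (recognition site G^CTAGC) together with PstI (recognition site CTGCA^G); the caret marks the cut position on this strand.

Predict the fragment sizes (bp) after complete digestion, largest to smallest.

34, 31, 30, 14, 12, 10, 9 bp

NheI sites (GCTAGC) start at positions 34, 77, 86, 116.
NheI cuts after the first base of each site, so after positions 34, 77, 86, 116.
PstI sites (CTGCAG) start at positions 61, 126.
PstI cuts after base 5 of each site (before the last base), so after positions 65, 130.
Combined cut positions: 34, 65, 77, 86, 116, 130.
Linear molecule, 6 cuts → 7 fragments:
  1–34 → 34 bp
  35–65 → 31 bp
  66–77 → 12 bp
  78–86 → 9 bp
  87–116 → 30 bp
  117–130 → 14 bp
  131–140 → 10 bp
Sorted largest to smallest: 34, 31, 30, 14, 12, 10, 9 bp.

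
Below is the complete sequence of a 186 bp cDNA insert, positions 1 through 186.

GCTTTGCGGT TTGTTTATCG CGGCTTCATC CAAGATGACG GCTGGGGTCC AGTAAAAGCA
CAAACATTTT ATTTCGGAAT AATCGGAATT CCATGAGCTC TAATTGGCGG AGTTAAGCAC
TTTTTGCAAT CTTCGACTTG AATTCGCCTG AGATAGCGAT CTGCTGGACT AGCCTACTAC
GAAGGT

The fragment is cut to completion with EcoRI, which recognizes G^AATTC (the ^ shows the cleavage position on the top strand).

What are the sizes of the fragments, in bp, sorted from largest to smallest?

86, 54, 46 bp

EcoRI sites (GAATTC) start at positions 86, 140.
EcoRI cuts after the first base of each site, so after positions 86, 140.
Linear molecule, 2 cuts → 3 fragments:
  1–86 → 86 bp
  87–140 → 54 bp
  141–186 → 46 bp
Sorted largest to smallest: 86, 54, 46 bp.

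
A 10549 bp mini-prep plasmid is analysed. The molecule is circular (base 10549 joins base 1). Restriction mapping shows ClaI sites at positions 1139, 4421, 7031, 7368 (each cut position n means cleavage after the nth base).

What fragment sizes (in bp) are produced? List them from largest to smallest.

Circular molecule, 4 cuts → 4 fragments:
  4421 − 1139 = 3282 bp
  7031 − 4421 = 2610 bp
  7368 − 7031 = 337 bp
  wrap: 10549 − 7368 + 1139 = 4320 bp
Sorted largest to smallest: 4320, 3282, 2610, 337 bp.

4320, 3282, 2610, 337 bp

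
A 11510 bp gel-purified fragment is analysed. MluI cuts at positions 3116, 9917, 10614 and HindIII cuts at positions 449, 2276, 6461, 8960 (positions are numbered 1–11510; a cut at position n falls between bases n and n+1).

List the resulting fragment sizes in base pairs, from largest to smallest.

3345, 2499, 1827, 957, 896, 840, 697, 449 bp

Combined cut positions (sorted): 449, 2276, 3116, 6461, 8960, 9917, 10614.
Linear molecule, 7 cuts → 8 fragments:
  449 − 0 = 449 bp
  2276 − 449 = 1827 bp
  3116 − 2276 = 840 bp
  6461 − 3116 = 3345 bp
  8960 − 6461 = 2499 bp
  9917 − 8960 = 957 bp
  10614 − 9917 = 697 bp
  11510 − 10614 = 896 bp
Sorted largest to smallest: 3345, 2499, 1827, 957, 896, 840, 697, 449 bp.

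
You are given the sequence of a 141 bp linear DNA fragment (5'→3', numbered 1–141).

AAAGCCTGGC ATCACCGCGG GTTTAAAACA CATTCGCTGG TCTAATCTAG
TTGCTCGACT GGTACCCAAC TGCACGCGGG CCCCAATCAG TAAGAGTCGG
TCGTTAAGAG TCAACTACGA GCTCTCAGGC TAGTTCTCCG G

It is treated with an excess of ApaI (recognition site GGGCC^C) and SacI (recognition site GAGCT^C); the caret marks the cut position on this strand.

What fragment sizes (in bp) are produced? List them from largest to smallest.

The ApaI site (GGGCCC) starts at position 78.
ApaI cuts after base 5 of each site (before the last base), so after position 82.
The SacI site (GAGCTC) starts at position 119.
SacI cuts after base 5 of each site (before the last base), so after position 123.
Combined cut positions: 82, 123.
Linear molecule, 2 cuts → 3 fragments:
  1–82 → 82 bp
  83–123 → 41 bp
  124–141 → 18 bp
Sorted largest to smallest: 82, 41, 18 bp.

82, 41, 18 bp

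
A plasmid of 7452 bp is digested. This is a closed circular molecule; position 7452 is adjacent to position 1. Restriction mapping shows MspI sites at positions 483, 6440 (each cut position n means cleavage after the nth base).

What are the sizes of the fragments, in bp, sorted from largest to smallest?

5957, 1495 bp

Circular molecule, 2 cuts → 2 fragments:
  6440 − 483 = 5957 bp
  wrap: 7452 − 6440 + 483 = 1495 bp
Sorted largest to smallest: 5957, 1495 bp.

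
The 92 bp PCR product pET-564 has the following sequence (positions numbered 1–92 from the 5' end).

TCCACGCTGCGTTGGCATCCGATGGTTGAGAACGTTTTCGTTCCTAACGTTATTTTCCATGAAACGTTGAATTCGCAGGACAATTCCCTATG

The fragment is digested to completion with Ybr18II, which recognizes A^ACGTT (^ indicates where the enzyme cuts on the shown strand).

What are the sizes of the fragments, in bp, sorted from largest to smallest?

31, 29, 17, 15 bp

Ybr18II sites (AACGTT) start at positions 31, 46, 63.
Ybr18II cuts after the first base of each site, so after positions 31, 46, 63.
Linear molecule, 3 cuts → 4 fragments:
  1–31 → 31 bp
  32–46 → 15 bp
  47–63 → 17 bp
  64–92 → 29 bp
Sorted largest to smallest: 31, 29, 17, 15 bp.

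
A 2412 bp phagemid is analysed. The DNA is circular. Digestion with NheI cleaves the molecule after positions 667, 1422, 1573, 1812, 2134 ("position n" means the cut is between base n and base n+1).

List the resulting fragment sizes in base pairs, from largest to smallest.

Circular molecule, 5 cuts → 5 fragments:
  1422 − 667 = 755 bp
  1573 − 1422 = 151 bp
  1812 − 1573 = 239 bp
  2134 − 1812 = 322 bp
  wrap: 2412 − 2134 + 667 = 945 bp
Sorted largest to smallest: 945, 755, 322, 239, 151 bp.

945, 755, 322, 239, 151 bp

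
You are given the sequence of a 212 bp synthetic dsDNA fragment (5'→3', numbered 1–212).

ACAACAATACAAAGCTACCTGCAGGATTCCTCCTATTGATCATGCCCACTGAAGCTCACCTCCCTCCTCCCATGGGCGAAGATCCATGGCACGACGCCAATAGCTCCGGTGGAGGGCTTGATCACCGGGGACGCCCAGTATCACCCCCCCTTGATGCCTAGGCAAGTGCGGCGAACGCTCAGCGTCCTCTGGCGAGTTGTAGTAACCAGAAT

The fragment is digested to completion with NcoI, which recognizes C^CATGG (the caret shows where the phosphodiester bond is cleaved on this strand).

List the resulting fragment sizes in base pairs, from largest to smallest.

NcoI sites (CCATGG) start at positions 70, 84.
NcoI cuts after the first base of each site, so after positions 70, 84.
Linear molecule, 2 cuts → 3 fragments:
  1–70 → 70 bp
  71–84 → 14 bp
  85–212 → 128 bp
Sorted largest to smallest: 128, 70, 14 bp.

128, 70, 14 bp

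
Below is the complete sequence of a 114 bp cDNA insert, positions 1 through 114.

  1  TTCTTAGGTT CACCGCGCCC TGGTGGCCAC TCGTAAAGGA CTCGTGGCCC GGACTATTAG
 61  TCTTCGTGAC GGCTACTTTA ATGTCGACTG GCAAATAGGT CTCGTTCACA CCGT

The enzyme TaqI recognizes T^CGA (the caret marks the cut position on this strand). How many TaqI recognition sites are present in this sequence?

1

TCGA occurs starting at position 84.
TaqI cuts at 1 site.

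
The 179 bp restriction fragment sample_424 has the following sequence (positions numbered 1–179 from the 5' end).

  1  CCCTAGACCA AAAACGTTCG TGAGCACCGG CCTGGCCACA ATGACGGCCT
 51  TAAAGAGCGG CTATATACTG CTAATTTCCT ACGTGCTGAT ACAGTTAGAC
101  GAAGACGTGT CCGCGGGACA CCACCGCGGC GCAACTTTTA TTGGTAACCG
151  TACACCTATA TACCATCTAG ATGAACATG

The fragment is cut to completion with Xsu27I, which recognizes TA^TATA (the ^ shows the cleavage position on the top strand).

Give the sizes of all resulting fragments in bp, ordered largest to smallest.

95, 63, 21 bp

Xsu27I sites (TATATA) start at positions 62, 157.
Xsu27I cuts after base 2 of each site, so after positions 63, 158.
Linear molecule, 2 cuts → 3 fragments:
  1–63 → 63 bp
  64–158 → 95 bp
  159–179 → 21 bp
Sorted largest to smallest: 95, 63, 21 bp.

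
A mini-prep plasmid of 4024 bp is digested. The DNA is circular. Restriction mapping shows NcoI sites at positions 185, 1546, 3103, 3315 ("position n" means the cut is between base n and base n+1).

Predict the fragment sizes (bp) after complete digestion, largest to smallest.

Circular molecule, 4 cuts → 4 fragments:
  1546 − 185 = 1361 bp
  3103 − 1546 = 1557 bp
  3315 − 3103 = 212 bp
  wrap: 4024 − 3315 + 185 = 894 bp
Sorted largest to smallest: 1557, 1361, 894, 212 bp.

1557, 1361, 894, 212 bp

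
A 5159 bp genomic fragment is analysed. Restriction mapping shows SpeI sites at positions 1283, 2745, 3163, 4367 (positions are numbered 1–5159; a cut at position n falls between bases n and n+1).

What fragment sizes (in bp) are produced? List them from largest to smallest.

1462, 1283, 1204, 792, 418 bp

Linear molecule, 4 cuts → 5 fragments:
  1283 − 0 = 1283 bp
  2745 − 1283 = 1462 bp
  3163 − 2745 = 418 bp
  4367 − 3163 = 1204 bp
  5159 − 4367 = 792 bp
Sorted largest to smallest: 1462, 1283, 1204, 792, 418 bp.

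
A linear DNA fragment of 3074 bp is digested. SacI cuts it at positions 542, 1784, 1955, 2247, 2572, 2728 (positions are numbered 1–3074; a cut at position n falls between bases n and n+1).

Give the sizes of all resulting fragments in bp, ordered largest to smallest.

Linear molecule, 6 cuts → 7 fragments:
  542 − 0 = 542 bp
  1784 − 542 = 1242 bp
  1955 − 1784 = 171 bp
  2247 − 1955 = 292 bp
  2572 − 2247 = 325 bp
  2728 − 2572 = 156 bp
  3074 − 2728 = 346 bp
Sorted largest to smallest: 1242, 542, 346, 325, 292, 171, 156 bp.

1242, 542, 346, 325, 292, 171, 156 bp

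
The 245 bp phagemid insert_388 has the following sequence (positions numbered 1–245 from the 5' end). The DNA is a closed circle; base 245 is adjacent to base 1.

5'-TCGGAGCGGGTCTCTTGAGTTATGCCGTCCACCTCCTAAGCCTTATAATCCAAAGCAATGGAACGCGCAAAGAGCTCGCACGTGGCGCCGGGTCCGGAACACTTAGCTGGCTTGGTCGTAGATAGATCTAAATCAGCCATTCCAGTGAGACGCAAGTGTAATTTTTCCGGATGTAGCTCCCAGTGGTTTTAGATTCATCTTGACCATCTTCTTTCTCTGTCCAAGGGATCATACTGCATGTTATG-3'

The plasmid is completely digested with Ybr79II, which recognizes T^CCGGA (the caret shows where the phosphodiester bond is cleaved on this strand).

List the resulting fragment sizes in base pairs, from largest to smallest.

Ybr79II sites (TCCGGA) start at positions 93, 166.
Ybr79II cuts after the first base of each site, so after positions 93, 166.
Circular molecule, 2 cuts → 2 fragments:
  94–166 → 73 bp
  167–245 then 1–93 → 79 + 93 = 172 bp
Sorted largest to smallest: 172, 73 bp.

172, 73 bp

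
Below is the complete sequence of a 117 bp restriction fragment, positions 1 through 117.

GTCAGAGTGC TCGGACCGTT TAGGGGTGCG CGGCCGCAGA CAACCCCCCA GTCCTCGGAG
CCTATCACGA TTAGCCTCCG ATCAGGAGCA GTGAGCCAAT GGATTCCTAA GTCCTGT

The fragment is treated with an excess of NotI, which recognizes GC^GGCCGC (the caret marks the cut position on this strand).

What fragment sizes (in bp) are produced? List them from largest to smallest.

86, 31 bp

The NotI site (GCGGCCGC) starts at position 30.
NotI cuts after base 2 of each site, so after position 31.
Linear molecule, 1 cut → 2 fragments:
  1–31 → 31 bp
  32–117 → 86 bp
Sorted largest to smallest: 86, 31 bp.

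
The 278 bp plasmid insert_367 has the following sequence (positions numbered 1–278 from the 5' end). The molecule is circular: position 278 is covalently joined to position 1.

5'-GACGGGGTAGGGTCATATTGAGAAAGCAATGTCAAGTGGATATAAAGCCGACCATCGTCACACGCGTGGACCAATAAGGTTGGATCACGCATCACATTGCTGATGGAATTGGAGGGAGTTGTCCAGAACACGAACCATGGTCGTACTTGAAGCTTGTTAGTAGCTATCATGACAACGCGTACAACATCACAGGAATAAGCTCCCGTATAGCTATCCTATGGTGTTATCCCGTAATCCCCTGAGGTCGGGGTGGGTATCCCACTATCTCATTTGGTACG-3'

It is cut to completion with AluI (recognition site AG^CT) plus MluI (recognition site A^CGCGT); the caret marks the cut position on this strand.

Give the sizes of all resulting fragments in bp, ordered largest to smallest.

AluI sites (AGCT) start at positions 151, 162, 198, 209.
AluI cuts after base 2 of each site, so after positions 152, 163, 199, 210.
MluI sites (ACGCGT) start at positions 62, 175.
MluI cuts after the first base of each site, so after positions 62, 175.
Combined cut positions: 62, 152, 163, 175, 199, 210.
Circular molecule, 6 cuts → 6 fragments:
  63–152 → 90 bp
  153–163 → 11 bp
  164–175 → 12 bp
  176–199 → 24 bp
  200–210 → 11 bp
  211–278 then 1–62 → 68 + 62 = 130 bp
Sorted largest to smallest: 130, 90, 24, 12, 11, 11 bp.

130, 90, 24, 12, 11, 11 bp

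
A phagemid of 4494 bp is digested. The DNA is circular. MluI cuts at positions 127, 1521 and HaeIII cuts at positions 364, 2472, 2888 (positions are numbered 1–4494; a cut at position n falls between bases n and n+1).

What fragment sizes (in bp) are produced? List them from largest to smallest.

Combined cut positions (sorted): 127, 364, 1521, 2472, 2888.
Circular molecule, 5 cuts → 5 fragments:
  364 − 127 = 237 bp
  1521 − 364 = 1157 bp
  2472 − 1521 = 951 bp
  2888 − 2472 = 416 bp
  wrap: 4494 − 2888 + 127 = 1733 bp
Sorted largest to smallest: 1733, 1157, 951, 416, 237 bp.

1733, 1157, 951, 416, 237 bp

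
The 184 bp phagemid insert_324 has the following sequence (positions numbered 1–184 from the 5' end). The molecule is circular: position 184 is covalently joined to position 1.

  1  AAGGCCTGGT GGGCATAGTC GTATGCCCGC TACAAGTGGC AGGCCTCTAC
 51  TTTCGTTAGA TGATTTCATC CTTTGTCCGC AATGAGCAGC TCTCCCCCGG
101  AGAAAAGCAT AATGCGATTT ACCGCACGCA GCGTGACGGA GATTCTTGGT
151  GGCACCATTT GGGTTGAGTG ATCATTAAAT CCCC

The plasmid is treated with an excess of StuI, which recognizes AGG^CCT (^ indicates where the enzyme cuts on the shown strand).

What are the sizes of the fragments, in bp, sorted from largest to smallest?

StuI sites (AGGCCT) start at positions 2, 41.
StuI cuts after base 3 of each site, so after positions 4, 43.
Circular molecule, 2 cuts → 2 fragments:
  5–43 → 39 bp
  44–184 then 1–4 → 141 + 4 = 145 bp
Sorted largest to smallest: 145, 39 bp.

145, 39 bp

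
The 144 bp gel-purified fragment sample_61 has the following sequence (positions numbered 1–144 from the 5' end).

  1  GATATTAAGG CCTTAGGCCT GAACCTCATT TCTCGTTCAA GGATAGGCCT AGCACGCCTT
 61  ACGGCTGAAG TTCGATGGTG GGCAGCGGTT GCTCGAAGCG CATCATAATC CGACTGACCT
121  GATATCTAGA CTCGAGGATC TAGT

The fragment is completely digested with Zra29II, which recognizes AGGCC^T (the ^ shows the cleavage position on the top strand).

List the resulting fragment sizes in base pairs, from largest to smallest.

Zra29II sites (AGGCCT) start at positions 8, 15, 45.
Zra29II cuts after base 5 of each site (before the last base), so after positions 12, 19, 49.
Linear molecule, 3 cuts → 4 fragments:
  1–12 → 12 bp
  13–19 → 7 bp
  20–49 → 30 bp
  50–144 → 95 bp
Sorted largest to smallest: 95, 30, 12, 7 bp.

95, 30, 12, 7 bp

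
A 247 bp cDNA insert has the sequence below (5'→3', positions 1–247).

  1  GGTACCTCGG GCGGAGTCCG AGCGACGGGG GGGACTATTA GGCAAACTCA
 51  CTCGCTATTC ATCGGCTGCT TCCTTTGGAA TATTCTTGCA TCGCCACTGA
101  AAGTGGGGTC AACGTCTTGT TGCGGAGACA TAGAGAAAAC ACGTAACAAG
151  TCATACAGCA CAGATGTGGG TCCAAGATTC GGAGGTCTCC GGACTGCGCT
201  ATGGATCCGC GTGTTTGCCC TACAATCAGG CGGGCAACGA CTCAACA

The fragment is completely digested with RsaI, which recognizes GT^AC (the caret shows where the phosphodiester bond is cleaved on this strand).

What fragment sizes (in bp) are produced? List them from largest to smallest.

244, 3 bp

The RsaI site (GTAC) starts at position 2.
RsaI cuts after base 2 of each site, so after position 3.
Linear molecule, 1 cut → 2 fragments:
  1–3 → 3 bp
  4–247 → 244 bp
Sorted largest to smallest: 244, 3 bp.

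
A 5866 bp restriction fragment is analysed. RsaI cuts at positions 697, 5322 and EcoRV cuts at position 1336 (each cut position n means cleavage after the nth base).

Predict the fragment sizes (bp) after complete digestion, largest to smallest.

3986, 697, 639, 544 bp

Combined cut positions (sorted): 697, 1336, 5322.
Linear molecule, 3 cuts → 4 fragments:
  697 − 0 = 697 bp
  1336 − 697 = 639 bp
  5322 − 1336 = 3986 bp
  5866 − 5322 = 544 bp
Sorted largest to smallest: 3986, 697, 639, 544 bp.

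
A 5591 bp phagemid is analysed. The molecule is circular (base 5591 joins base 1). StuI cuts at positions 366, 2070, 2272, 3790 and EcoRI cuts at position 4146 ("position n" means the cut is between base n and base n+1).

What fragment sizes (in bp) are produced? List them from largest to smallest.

Combined cut positions (sorted): 366, 2070, 2272, 3790, 4146.
Circular molecule, 5 cuts → 5 fragments:
  2070 − 366 = 1704 bp
  2272 − 2070 = 202 bp
  3790 − 2272 = 1518 bp
  4146 − 3790 = 356 bp
  wrap: 5591 − 4146 + 366 = 1811 bp
Sorted largest to smallest: 1811, 1704, 1518, 356, 202 bp.

1811, 1704, 1518, 356, 202 bp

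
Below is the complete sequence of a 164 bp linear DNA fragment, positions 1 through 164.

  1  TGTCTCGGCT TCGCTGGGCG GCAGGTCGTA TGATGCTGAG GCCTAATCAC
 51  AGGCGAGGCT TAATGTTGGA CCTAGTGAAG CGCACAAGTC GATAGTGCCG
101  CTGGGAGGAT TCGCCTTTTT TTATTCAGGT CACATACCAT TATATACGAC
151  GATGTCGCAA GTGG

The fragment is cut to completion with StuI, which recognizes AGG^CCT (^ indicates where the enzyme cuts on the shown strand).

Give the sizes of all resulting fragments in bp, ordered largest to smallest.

123, 41 bp

The StuI site (AGGCCT) starts at position 39.
StuI cuts after base 3 of each site, so after position 41.
Linear molecule, 1 cut → 2 fragments:
  1–41 → 41 bp
  42–164 → 123 bp
Sorted largest to smallest: 123, 41 bp.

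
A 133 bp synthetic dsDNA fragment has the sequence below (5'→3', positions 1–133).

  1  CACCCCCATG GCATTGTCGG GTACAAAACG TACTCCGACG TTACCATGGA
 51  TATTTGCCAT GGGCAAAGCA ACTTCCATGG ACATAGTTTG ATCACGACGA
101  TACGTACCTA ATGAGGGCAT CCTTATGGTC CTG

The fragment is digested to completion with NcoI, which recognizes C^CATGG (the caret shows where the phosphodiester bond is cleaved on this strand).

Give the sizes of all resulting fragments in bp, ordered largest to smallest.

NcoI sites (CCATGG) start at positions 6, 44, 57, 75.
NcoI cuts after the first base of each site, so after positions 6, 44, 57, 75.
Linear molecule, 4 cuts → 5 fragments:
  1–6 → 6 bp
  7–44 → 38 bp
  45–57 → 13 bp
  58–75 → 18 bp
  76–133 → 58 bp
Sorted largest to smallest: 58, 38, 18, 13, 6 bp.

58, 38, 18, 13, 6 bp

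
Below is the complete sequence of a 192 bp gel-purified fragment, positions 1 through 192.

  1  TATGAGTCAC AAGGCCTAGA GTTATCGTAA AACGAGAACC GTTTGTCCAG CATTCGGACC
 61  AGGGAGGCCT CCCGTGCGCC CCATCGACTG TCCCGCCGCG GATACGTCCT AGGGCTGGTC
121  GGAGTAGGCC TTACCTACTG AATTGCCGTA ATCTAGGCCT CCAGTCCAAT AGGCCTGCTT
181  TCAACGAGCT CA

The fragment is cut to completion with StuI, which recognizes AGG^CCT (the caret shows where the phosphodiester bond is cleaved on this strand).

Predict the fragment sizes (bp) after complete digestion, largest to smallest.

StuI sites (AGGCCT) start at positions 12, 65, 126, 155, 171.
StuI cuts after base 3 of each site, so after positions 14, 67, 128, 157, 173.
Linear molecule, 5 cuts → 6 fragments:
  1–14 → 14 bp
  15–67 → 53 bp
  68–128 → 61 bp
  129–157 → 29 bp
  158–173 → 16 bp
  174–192 → 19 bp
Sorted largest to smallest: 61, 53, 29, 19, 16, 14 bp.

61, 53, 29, 19, 16, 14 bp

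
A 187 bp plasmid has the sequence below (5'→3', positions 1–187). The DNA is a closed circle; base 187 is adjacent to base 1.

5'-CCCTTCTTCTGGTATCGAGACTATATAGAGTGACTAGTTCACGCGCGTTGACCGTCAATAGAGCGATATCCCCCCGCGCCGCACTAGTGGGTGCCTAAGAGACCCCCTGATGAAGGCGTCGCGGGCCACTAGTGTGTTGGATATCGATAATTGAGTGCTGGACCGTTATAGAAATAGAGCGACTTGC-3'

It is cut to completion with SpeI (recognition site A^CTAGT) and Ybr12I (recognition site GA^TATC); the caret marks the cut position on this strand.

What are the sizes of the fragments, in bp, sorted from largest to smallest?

SpeI sites (ACTAGT) start at positions 33, 83, 128.
SpeI cuts after the first base of each site, so after positions 33, 83, 128.
Ybr12I sites (GATATC) start at positions 65, 140.
Ybr12I cuts after base 2 of each site, so after positions 66, 141.
Combined cut positions: 33, 66, 83, 128, 141.
Circular molecule, 5 cuts → 5 fragments:
  34–66 → 33 bp
  67–83 → 17 bp
  84–128 → 45 bp
  129–141 → 13 bp
  142–187 then 1–33 → 46 + 33 = 79 bp
Sorted largest to smallest: 79, 45, 33, 17, 13 bp.

79, 45, 33, 17, 13 bp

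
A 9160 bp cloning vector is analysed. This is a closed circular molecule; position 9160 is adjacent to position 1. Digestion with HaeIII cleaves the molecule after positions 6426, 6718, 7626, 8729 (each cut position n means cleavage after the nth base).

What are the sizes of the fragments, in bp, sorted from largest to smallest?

6857, 1103, 908, 292 bp

Circular molecule, 4 cuts → 4 fragments:
  6718 − 6426 = 292 bp
  7626 − 6718 = 908 bp
  8729 − 7626 = 1103 bp
  wrap: 9160 − 8729 + 6426 = 6857 bp
Sorted largest to smallest: 6857, 1103, 908, 292 bp.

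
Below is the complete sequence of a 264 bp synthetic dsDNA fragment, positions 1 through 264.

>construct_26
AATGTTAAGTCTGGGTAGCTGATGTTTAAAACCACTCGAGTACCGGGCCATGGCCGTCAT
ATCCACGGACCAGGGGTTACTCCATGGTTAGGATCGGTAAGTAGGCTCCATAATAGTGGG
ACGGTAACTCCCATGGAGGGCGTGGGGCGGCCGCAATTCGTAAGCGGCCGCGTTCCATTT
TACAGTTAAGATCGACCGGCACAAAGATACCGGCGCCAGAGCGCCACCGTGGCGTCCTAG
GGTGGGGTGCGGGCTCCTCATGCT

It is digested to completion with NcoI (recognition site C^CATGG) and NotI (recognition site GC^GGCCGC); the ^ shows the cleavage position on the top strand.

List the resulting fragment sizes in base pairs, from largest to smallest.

99, 49, 48, 34, 17, 17 bp

NcoI sites (CCATGG) start at positions 48, 82, 131.
NcoI cuts after the first base of each site, so after positions 48, 82, 131.
NotI sites (GCGGCCGC) start at positions 147, 164.
NotI cuts after base 2 of each site, so after positions 148, 165.
Combined cut positions: 48, 82, 131, 148, 165.
Linear molecule, 5 cuts → 6 fragments:
  1–48 → 48 bp
  49–82 → 34 bp
  83–131 → 49 bp
  132–148 → 17 bp
  149–165 → 17 bp
  166–264 → 99 bp
Sorted largest to smallest: 99, 49, 48, 34, 17, 17 bp.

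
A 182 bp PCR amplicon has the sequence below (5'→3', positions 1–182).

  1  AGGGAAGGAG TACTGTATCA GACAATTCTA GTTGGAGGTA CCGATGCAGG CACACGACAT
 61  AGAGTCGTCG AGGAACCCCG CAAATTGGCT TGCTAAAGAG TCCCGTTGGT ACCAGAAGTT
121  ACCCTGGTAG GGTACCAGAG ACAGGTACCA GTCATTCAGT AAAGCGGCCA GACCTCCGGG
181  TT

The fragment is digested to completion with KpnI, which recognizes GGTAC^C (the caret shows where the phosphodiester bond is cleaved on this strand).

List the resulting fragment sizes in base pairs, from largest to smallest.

KpnI sites (GGTACC) start at positions 37, 108, 131, 144.
KpnI cuts after base 5 of each site (before the last base), so after positions 41, 112, 135, 148.
Linear molecule, 4 cuts → 5 fragments:
  1–41 → 41 bp
  42–112 → 71 bp
  113–135 → 23 bp
  136–148 → 13 bp
  149–182 → 34 bp
Sorted largest to smallest: 71, 41, 34, 23, 13 bp.

71, 41, 34, 23, 13 bp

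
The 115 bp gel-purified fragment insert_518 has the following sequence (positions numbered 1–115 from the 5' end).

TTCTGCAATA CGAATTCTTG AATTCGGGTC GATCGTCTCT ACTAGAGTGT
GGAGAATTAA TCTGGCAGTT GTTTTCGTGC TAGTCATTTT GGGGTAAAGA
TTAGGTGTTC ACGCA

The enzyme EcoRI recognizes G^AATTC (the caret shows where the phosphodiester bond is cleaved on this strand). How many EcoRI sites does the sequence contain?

GAATTC occurs starting at positions 12, 20.
EcoRI cuts at 2 sites.

2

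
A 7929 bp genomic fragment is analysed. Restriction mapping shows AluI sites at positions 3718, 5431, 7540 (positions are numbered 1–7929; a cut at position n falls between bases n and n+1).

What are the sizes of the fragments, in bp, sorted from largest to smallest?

Linear molecule, 3 cuts → 4 fragments:
  3718 − 0 = 3718 bp
  5431 − 3718 = 1713 bp
  7540 − 5431 = 2109 bp
  7929 − 7540 = 389 bp
Sorted largest to smallest: 3718, 2109, 1713, 389 bp.

3718, 2109, 1713, 389 bp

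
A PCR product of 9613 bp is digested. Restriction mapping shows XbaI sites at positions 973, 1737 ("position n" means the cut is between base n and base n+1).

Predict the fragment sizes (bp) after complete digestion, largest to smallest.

Linear molecule, 2 cuts → 3 fragments:
  973 − 0 = 973 bp
  1737 − 973 = 764 bp
  9613 − 1737 = 7876 bp
Sorted largest to smallest: 7876, 973, 764 bp.

7876, 973, 764 bp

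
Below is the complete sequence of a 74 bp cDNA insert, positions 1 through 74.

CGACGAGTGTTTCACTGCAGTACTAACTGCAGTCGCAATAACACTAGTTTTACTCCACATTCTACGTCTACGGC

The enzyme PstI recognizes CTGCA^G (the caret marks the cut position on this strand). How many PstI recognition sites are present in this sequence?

CTGCAG occurs starting at positions 15, 27.
PstI cuts at 2 sites.

2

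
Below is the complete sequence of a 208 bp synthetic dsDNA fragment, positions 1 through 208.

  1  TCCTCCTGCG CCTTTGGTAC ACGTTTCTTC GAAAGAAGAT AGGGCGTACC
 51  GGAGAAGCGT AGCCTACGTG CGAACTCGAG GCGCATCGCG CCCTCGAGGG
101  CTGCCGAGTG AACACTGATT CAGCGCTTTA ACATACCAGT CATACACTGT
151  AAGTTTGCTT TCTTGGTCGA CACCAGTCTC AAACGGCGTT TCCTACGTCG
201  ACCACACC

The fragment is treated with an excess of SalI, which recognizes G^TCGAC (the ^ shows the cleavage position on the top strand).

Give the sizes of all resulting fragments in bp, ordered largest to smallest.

166, 31, 11 bp

SalI sites (GTCGAC) start at positions 166, 197.
SalI cuts after the first base of each site, so after positions 166, 197.
Linear molecule, 2 cuts → 3 fragments:
  1–166 → 166 bp
  167–197 → 31 bp
  198–208 → 11 bp
Sorted largest to smallest: 166, 31, 11 bp.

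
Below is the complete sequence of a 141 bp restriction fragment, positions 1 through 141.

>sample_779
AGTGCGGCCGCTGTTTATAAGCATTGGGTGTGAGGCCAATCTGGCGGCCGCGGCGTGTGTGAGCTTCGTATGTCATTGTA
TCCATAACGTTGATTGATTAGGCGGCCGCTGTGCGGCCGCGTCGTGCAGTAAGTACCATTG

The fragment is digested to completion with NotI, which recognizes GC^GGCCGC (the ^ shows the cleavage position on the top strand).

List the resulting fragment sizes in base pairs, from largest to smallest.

NotI sites (GCGGCCGC) start at positions 4, 44, 102, 113.
NotI cuts after base 2 of each site, so after positions 5, 45, 103, 114.
Linear molecule, 4 cuts → 5 fragments:
  1–5 → 5 bp
  6–45 → 40 bp
  46–103 → 58 bp
  104–114 → 11 bp
  115–141 → 27 bp
Sorted largest to smallest: 58, 40, 27, 11, 5 bp.

58, 40, 27, 11, 5 bp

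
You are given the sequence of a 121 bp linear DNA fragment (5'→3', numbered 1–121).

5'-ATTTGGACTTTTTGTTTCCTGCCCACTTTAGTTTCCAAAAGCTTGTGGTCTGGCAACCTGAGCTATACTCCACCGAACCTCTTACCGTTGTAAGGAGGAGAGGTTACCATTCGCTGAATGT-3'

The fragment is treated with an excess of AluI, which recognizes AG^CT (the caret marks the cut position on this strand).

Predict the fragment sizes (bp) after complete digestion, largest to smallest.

59, 41, 21 bp

AluI sites (AGCT) start at positions 40, 61.
AluI cuts after base 2 of each site, so after positions 41, 62.
Linear molecule, 2 cuts → 3 fragments:
  1–41 → 41 bp
  42–62 → 21 bp
  63–121 → 59 bp
Sorted largest to smallest: 59, 41, 21 bp.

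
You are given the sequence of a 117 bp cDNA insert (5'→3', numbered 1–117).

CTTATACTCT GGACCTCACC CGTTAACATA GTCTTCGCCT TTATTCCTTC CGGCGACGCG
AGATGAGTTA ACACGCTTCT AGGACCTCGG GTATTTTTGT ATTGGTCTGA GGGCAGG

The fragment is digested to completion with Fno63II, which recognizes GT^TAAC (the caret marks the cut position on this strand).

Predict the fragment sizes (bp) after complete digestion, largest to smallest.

Fno63II sites (GTTAAC) start at positions 22, 67.
Fno63II cuts after base 2 of each site, so after positions 23, 68.
Linear molecule, 2 cuts → 3 fragments:
  1–23 → 23 bp
  24–68 → 45 bp
  69–117 → 49 bp
Sorted largest to smallest: 49, 45, 23 bp.

49, 45, 23 bp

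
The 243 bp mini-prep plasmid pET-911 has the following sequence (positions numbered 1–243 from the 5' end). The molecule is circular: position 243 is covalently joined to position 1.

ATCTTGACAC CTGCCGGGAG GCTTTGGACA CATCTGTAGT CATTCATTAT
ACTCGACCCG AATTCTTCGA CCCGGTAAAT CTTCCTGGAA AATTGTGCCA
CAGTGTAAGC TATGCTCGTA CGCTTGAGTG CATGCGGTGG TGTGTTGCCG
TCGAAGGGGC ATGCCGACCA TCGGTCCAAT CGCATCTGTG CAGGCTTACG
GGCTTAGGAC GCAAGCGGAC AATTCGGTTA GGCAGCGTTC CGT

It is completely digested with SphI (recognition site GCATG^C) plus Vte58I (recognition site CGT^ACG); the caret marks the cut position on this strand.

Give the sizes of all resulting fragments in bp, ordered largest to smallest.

199, 29, 15 bp

SphI sites (GCATGC) start at positions 130, 159.
SphI cuts after base 5 of each site (before the last base), so after positions 134, 163.
The Vte58I site (CGTACG) starts at position 117.
Vte58I cuts after base 3 of each site, so after position 119.
Combined cut positions: 119, 134, 163.
Circular molecule, 3 cuts → 3 fragments:
  120–134 → 15 bp
  135–163 → 29 bp
  164–243 then 1–119 → 80 + 119 = 199 bp
Sorted largest to smallest: 199, 29, 15 bp.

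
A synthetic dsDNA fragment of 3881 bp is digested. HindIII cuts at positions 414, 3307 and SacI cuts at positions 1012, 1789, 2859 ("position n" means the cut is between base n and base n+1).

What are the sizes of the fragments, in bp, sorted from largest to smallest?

Combined cut positions (sorted): 414, 1012, 1789, 2859, 3307.
Linear molecule, 5 cuts → 6 fragments:
  414 − 0 = 414 bp
  1012 − 414 = 598 bp
  1789 − 1012 = 777 bp
  2859 − 1789 = 1070 bp
  3307 − 2859 = 448 bp
  3881 − 3307 = 574 bp
Sorted largest to smallest: 1070, 777, 598, 574, 448, 414 bp.

1070, 777, 598, 574, 448, 414 bp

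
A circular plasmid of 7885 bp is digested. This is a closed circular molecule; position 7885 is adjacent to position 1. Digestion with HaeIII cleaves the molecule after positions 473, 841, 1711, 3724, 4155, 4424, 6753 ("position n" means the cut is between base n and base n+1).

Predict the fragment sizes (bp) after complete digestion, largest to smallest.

2329, 2013, 1605, 870, 431, 368, 269 bp

Circular molecule, 7 cuts → 7 fragments:
  841 − 473 = 368 bp
  1711 − 841 = 870 bp
  3724 − 1711 = 2013 bp
  4155 − 3724 = 431 bp
  4424 − 4155 = 269 bp
  6753 − 4424 = 2329 bp
  wrap: 7885 − 6753 + 473 = 1605 bp
Sorted largest to smallest: 2329, 2013, 1605, 870, 431, 368, 269 bp.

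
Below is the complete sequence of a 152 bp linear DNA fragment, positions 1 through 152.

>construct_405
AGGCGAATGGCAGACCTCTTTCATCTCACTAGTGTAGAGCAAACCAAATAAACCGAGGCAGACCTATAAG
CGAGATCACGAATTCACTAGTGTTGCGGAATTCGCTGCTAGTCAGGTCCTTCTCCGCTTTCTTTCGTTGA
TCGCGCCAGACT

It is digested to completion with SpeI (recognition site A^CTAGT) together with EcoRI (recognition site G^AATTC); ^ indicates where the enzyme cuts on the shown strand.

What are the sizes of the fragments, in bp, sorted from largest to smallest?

SpeI sites (ACTAGT) start at positions 28, 86.
SpeI cuts after the first base of each site, so after positions 28, 86.
EcoRI sites (GAATTC) start at positions 80, 98.
EcoRI cuts after the first base of each site, so after positions 80, 98.
Combined cut positions: 28, 80, 86, 98.
Linear molecule, 4 cuts → 5 fragments:
  1–28 → 28 bp
  29–80 → 52 bp
  81–86 → 6 bp
  87–98 → 12 bp
  99–152 → 54 bp
Sorted largest to smallest: 54, 52, 28, 12, 6 bp.

54, 52, 28, 12, 6 bp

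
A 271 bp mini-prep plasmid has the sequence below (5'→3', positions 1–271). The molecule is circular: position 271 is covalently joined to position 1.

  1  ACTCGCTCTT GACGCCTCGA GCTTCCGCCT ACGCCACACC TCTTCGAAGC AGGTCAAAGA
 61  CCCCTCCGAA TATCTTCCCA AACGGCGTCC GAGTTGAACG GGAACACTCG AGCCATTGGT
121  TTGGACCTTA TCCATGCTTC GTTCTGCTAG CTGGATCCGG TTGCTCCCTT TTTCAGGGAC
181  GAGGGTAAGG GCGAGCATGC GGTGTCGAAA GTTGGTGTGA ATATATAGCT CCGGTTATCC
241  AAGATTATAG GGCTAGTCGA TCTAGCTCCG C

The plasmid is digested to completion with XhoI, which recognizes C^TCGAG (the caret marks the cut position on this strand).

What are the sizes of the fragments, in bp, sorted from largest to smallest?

180, 91 bp

XhoI sites (CTCGAG) start at positions 16, 107.
XhoI cuts after the first base of each site, so after positions 16, 107.
Circular molecule, 2 cuts → 2 fragments:
  17–107 → 91 bp
  108–271 then 1–16 → 164 + 16 = 180 bp
Sorted largest to smallest: 180, 91 bp.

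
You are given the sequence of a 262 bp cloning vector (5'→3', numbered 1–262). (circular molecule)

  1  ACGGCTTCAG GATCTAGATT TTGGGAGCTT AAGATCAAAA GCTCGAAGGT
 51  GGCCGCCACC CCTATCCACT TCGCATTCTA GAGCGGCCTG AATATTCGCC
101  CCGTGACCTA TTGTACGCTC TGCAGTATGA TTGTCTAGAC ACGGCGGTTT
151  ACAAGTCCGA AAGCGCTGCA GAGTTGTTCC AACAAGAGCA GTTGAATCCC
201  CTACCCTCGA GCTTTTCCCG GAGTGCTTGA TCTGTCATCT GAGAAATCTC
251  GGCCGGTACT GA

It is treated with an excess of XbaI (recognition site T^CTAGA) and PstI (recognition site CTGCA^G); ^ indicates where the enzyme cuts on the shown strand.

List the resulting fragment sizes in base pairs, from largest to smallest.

105, 64, 47, 36, 10 bp

XbaI sites (TCTAGA) start at positions 13, 77, 134.
XbaI cuts after the first base of each site, so after positions 13, 77, 134.
PstI sites (CTGCAG) start at positions 120, 166.
PstI cuts after base 5 of each site (before the last base), so after positions 124, 170.
Combined cut positions: 13, 77, 124, 134, 170.
Circular molecule, 5 cuts → 5 fragments:
  14–77 → 64 bp
  78–124 → 47 bp
  125–134 → 10 bp
  135–170 → 36 bp
  171–262 then 1–13 → 92 + 13 = 105 bp
Sorted largest to smallest: 105, 64, 47, 36, 10 bp.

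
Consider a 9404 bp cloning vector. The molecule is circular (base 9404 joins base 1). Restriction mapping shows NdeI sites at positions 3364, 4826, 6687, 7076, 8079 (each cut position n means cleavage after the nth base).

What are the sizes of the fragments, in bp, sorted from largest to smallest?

Circular molecule, 5 cuts → 5 fragments:
  4826 − 3364 = 1462 bp
  6687 − 4826 = 1861 bp
  7076 − 6687 = 389 bp
  8079 − 7076 = 1003 bp
  wrap: 9404 − 8079 + 3364 = 4689 bp
Sorted largest to smallest: 4689, 1861, 1462, 1003, 389 bp.

4689, 1861, 1462, 1003, 389 bp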